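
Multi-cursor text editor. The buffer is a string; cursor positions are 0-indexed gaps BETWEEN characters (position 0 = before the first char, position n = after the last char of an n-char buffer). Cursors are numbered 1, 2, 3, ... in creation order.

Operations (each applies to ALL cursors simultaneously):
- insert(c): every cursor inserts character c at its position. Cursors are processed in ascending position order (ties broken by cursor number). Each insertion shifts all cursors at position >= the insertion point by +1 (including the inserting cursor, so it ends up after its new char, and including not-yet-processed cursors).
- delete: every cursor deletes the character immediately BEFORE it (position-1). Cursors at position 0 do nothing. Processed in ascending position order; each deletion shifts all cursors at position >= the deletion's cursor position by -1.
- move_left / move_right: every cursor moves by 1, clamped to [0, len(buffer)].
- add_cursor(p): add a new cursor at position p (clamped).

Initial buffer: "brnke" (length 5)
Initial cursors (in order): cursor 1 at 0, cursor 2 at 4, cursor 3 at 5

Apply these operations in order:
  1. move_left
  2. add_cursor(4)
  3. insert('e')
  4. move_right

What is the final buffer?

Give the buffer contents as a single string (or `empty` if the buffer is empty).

After op 1 (move_left): buffer="brnke" (len 5), cursors c1@0 c2@3 c3@4, authorship .....
After op 2 (add_cursor(4)): buffer="brnke" (len 5), cursors c1@0 c2@3 c3@4 c4@4, authorship .....
After op 3 (insert('e')): buffer="ebrnekeee" (len 9), cursors c1@1 c2@5 c3@8 c4@8, authorship 1...2.34.
After op 4 (move_right): buffer="ebrnekeee" (len 9), cursors c1@2 c2@6 c3@9 c4@9, authorship 1...2.34.

Answer: ebrnekeee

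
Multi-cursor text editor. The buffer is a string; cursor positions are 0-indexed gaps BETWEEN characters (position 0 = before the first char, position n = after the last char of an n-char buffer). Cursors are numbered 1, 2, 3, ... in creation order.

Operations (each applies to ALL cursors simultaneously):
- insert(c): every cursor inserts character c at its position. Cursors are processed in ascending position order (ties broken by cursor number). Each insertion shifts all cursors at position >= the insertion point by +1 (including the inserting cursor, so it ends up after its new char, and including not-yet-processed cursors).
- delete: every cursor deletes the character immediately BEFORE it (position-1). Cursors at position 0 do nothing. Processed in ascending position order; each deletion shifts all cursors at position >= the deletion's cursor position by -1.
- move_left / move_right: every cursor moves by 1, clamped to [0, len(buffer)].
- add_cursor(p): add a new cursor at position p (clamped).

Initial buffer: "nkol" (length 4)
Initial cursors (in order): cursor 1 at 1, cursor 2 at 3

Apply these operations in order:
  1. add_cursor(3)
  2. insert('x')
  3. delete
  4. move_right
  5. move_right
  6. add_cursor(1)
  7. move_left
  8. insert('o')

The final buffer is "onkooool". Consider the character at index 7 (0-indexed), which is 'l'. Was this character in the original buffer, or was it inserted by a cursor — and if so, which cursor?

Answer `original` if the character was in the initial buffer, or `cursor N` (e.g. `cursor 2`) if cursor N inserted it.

After op 1 (add_cursor(3)): buffer="nkol" (len 4), cursors c1@1 c2@3 c3@3, authorship ....
After op 2 (insert('x')): buffer="nxkoxxl" (len 7), cursors c1@2 c2@6 c3@6, authorship .1..23.
After op 3 (delete): buffer="nkol" (len 4), cursors c1@1 c2@3 c3@3, authorship ....
After op 4 (move_right): buffer="nkol" (len 4), cursors c1@2 c2@4 c3@4, authorship ....
After op 5 (move_right): buffer="nkol" (len 4), cursors c1@3 c2@4 c3@4, authorship ....
After op 6 (add_cursor(1)): buffer="nkol" (len 4), cursors c4@1 c1@3 c2@4 c3@4, authorship ....
After op 7 (move_left): buffer="nkol" (len 4), cursors c4@0 c1@2 c2@3 c3@3, authorship ....
After op 8 (insert('o')): buffer="onkooool" (len 8), cursors c4@1 c1@4 c2@7 c3@7, authorship 4..1.23.
Authorship (.=original, N=cursor N): 4 . . 1 . 2 3 .
Index 7: author = original

Answer: original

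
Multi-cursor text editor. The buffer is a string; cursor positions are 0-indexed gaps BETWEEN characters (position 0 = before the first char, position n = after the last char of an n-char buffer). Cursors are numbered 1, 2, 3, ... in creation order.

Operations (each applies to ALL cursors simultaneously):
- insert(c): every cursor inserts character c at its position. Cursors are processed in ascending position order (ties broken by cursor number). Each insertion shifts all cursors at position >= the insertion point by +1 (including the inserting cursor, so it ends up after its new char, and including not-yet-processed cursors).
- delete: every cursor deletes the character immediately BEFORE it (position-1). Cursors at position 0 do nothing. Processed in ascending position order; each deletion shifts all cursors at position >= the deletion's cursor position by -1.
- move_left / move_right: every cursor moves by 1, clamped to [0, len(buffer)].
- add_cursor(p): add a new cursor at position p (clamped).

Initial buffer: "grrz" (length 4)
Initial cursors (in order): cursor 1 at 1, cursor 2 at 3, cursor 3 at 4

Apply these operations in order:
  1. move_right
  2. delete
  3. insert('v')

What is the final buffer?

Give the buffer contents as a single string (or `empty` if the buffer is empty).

Answer: gvvv

Derivation:
After op 1 (move_right): buffer="grrz" (len 4), cursors c1@2 c2@4 c3@4, authorship ....
After op 2 (delete): buffer="g" (len 1), cursors c1@1 c2@1 c3@1, authorship .
After op 3 (insert('v')): buffer="gvvv" (len 4), cursors c1@4 c2@4 c3@4, authorship .123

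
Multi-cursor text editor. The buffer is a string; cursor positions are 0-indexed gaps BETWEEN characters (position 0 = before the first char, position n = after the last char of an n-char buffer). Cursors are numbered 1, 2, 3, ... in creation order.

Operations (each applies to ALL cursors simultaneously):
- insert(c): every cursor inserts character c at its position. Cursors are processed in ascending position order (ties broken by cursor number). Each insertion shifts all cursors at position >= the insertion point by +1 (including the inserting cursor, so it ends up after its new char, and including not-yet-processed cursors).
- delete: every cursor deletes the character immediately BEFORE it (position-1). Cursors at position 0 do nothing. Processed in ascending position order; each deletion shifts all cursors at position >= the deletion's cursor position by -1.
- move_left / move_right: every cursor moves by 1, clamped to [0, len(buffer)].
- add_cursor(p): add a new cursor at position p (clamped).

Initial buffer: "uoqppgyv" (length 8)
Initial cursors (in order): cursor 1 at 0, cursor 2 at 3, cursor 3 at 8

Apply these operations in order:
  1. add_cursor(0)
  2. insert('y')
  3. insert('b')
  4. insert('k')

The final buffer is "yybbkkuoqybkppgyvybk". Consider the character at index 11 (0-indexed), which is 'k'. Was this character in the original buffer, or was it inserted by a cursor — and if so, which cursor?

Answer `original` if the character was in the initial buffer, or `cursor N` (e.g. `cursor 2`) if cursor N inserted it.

After op 1 (add_cursor(0)): buffer="uoqppgyv" (len 8), cursors c1@0 c4@0 c2@3 c3@8, authorship ........
After op 2 (insert('y')): buffer="yyuoqyppgyvy" (len 12), cursors c1@2 c4@2 c2@6 c3@12, authorship 14...2.....3
After op 3 (insert('b')): buffer="yybbuoqybppgyvyb" (len 16), cursors c1@4 c4@4 c2@9 c3@16, authorship 1414...22.....33
After op 4 (insert('k')): buffer="yybbkkuoqybkppgyvybk" (len 20), cursors c1@6 c4@6 c2@12 c3@20, authorship 141414...222.....333
Authorship (.=original, N=cursor N): 1 4 1 4 1 4 . . . 2 2 2 . . . . . 3 3 3
Index 11: author = 2

Answer: cursor 2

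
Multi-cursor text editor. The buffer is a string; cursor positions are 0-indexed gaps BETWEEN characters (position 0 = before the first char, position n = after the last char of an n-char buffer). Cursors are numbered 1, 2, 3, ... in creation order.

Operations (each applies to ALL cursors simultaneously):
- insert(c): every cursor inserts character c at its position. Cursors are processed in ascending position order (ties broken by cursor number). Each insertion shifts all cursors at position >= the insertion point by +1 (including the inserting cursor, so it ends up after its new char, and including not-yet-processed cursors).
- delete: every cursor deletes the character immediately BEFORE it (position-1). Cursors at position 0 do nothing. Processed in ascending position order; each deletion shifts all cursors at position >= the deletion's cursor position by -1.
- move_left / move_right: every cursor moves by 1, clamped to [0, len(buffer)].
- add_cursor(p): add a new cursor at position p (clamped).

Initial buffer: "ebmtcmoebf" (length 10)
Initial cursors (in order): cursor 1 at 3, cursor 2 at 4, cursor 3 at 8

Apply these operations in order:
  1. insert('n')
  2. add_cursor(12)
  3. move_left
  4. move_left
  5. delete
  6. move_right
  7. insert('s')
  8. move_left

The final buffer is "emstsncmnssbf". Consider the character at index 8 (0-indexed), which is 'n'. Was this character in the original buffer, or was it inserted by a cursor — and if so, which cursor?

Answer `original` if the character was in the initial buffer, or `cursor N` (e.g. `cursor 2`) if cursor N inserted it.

Answer: cursor 3

Derivation:
After op 1 (insert('n')): buffer="ebmntncmoenbf" (len 13), cursors c1@4 c2@6 c3@11, authorship ...1.2....3..
After op 2 (add_cursor(12)): buffer="ebmntncmoenbf" (len 13), cursors c1@4 c2@6 c3@11 c4@12, authorship ...1.2....3..
After op 3 (move_left): buffer="ebmntncmoenbf" (len 13), cursors c1@3 c2@5 c3@10 c4@11, authorship ...1.2....3..
After op 4 (move_left): buffer="ebmntncmoenbf" (len 13), cursors c1@2 c2@4 c3@9 c4@10, authorship ...1.2....3..
After op 5 (delete): buffer="emtncmnbf" (len 9), cursors c1@1 c2@2 c3@6 c4@6, authorship ...2..3..
After op 6 (move_right): buffer="emtncmnbf" (len 9), cursors c1@2 c2@3 c3@7 c4@7, authorship ...2..3..
After op 7 (insert('s')): buffer="emstsncmnssbf" (len 13), cursors c1@3 c2@5 c3@11 c4@11, authorship ..1.22..334..
After op 8 (move_left): buffer="emstsncmnssbf" (len 13), cursors c1@2 c2@4 c3@10 c4@10, authorship ..1.22..334..
Authorship (.=original, N=cursor N): . . 1 . 2 2 . . 3 3 4 . .
Index 8: author = 3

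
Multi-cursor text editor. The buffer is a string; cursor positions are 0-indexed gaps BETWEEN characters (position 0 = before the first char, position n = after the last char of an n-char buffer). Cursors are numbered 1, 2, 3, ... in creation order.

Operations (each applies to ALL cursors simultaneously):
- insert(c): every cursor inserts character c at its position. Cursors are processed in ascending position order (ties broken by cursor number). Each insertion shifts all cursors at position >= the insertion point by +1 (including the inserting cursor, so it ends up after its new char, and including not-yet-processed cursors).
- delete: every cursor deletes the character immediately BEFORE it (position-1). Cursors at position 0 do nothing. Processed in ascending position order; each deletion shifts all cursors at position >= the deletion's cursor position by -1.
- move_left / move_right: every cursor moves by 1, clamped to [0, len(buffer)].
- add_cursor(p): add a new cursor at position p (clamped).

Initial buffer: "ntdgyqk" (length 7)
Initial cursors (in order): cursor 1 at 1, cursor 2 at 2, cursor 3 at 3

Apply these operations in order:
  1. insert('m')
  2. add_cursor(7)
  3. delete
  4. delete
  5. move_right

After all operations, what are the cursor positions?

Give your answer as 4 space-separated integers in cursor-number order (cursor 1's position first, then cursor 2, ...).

Answer: 1 1 1 1

Derivation:
After op 1 (insert('m')): buffer="nmtmdmgyqk" (len 10), cursors c1@2 c2@4 c3@6, authorship .1.2.3....
After op 2 (add_cursor(7)): buffer="nmtmdmgyqk" (len 10), cursors c1@2 c2@4 c3@6 c4@7, authorship .1.2.3....
After op 3 (delete): buffer="ntdyqk" (len 6), cursors c1@1 c2@2 c3@3 c4@3, authorship ......
After op 4 (delete): buffer="yqk" (len 3), cursors c1@0 c2@0 c3@0 c4@0, authorship ...
After op 5 (move_right): buffer="yqk" (len 3), cursors c1@1 c2@1 c3@1 c4@1, authorship ...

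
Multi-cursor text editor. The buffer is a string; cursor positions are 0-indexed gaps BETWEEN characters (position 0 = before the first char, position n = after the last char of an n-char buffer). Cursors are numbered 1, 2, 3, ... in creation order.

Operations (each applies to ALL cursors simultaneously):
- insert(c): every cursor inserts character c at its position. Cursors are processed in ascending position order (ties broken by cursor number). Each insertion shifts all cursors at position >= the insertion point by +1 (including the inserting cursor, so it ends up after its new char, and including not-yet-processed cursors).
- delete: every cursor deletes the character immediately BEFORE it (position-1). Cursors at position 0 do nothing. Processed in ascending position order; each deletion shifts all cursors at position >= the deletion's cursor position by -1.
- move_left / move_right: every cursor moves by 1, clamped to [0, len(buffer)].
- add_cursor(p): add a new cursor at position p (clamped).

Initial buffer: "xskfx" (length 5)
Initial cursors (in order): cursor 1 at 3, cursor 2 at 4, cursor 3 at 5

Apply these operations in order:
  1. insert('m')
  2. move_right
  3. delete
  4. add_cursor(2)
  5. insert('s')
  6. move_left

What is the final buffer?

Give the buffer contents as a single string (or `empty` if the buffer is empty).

Answer: xsskmsmss

Derivation:
After op 1 (insert('m')): buffer="xskmfmxm" (len 8), cursors c1@4 c2@6 c3@8, authorship ...1.2.3
After op 2 (move_right): buffer="xskmfmxm" (len 8), cursors c1@5 c2@7 c3@8, authorship ...1.2.3
After op 3 (delete): buffer="xskmm" (len 5), cursors c1@4 c2@5 c3@5, authorship ...12
After op 4 (add_cursor(2)): buffer="xskmm" (len 5), cursors c4@2 c1@4 c2@5 c3@5, authorship ...12
After op 5 (insert('s')): buffer="xsskmsmss" (len 9), cursors c4@3 c1@6 c2@9 c3@9, authorship ..4.11223
After op 6 (move_left): buffer="xsskmsmss" (len 9), cursors c4@2 c1@5 c2@8 c3@8, authorship ..4.11223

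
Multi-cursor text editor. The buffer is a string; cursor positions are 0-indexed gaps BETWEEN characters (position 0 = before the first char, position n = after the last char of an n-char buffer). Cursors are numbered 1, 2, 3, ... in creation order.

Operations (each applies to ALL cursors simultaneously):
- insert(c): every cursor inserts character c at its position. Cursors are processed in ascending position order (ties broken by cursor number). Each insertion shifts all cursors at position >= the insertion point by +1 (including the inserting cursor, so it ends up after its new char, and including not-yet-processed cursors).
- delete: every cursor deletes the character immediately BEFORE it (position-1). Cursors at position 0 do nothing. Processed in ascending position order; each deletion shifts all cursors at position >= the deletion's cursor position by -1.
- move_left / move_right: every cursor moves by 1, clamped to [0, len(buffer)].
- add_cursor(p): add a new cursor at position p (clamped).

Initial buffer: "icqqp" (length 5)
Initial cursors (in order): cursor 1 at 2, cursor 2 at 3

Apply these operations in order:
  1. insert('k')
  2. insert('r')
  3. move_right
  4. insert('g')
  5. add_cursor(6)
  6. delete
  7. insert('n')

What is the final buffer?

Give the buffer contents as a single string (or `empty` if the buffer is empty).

After op 1 (insert('k')): buffer="ickqkqp" (len 7), cursors c1@3 c2@5, authorship ..1.2..
After op 2 (insert('r')): buffer="ickrqkrqp" (len 9), cursors c1@4 c2@7, authorship ..11.22..
After op 3 (move_right): buffer="ickrqkrqp" (len 9), cursors c1@5 c2@8, authorship ..11.22..
After op 4 (insert('g')): buffer="ickrqgkrqgp" (len 11), cursors c1@6 c2@10, authorship ..11.122.2.
After op 5 (add_cursor(6)): buffer="ickrqgkrqgp" (len 11), cursors c1@6 c3@6 c2@10, authorship ..11.122.2.
After op 6 (delete): buffer="ickrkrqp" (len 8), cursors c1@4 c3@4 c2@7, authorship ..1122..
After op 7 (insert('n')): buffer="ickrnnkrqnp" (len 11), cursors c1@6 c3@6 c2@10, authorship ..111322.2.

Answer: ickrnnkrqnp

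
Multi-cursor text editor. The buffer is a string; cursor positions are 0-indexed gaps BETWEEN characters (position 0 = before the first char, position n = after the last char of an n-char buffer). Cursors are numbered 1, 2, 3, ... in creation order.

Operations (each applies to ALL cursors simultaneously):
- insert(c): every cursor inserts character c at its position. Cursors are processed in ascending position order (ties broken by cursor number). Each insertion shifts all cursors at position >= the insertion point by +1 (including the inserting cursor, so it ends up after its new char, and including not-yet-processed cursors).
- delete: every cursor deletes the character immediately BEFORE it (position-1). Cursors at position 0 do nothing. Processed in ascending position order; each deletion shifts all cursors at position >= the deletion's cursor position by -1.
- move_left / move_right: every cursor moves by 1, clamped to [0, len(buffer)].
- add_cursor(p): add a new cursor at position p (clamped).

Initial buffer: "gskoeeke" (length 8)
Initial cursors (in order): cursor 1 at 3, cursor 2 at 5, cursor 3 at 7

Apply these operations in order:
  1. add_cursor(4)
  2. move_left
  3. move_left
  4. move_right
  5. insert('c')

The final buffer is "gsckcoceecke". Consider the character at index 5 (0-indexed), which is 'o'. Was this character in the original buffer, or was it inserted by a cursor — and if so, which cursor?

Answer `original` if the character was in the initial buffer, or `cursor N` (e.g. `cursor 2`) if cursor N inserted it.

Answer: original

Derivation:
After op 1 (add_cursor(4)): buffer="gskoeeke" (len 8), cursors c1@3 c4@4 c2@5 c3@7, authorship ........
After op 2 (move_left): buffer="gskoeeke" (len 8), cursors c1@2 c4@3 c2@4 c3@6, authorship ........
After op 3 (move_left): buffer="gskoeeke" (len 8), cursors c1@1 c4@2 c2@3 c3@5, authorship ........
After op 4 (move_right): buffer="gskoeeke" (len 8), cursors c1@2 c4@3 c2@4 c3@6, authorship ........
After op 5 (insert('c')): buffer="gsckcoceecke" (len 12), cursors c1@3 c4@5 c2@7 c3@10, authorship ..1.4.2..3..
Authorship (.=original, N=cursor N): . . 1 . 4 . 2 . . 3 . .
Index 5: author = original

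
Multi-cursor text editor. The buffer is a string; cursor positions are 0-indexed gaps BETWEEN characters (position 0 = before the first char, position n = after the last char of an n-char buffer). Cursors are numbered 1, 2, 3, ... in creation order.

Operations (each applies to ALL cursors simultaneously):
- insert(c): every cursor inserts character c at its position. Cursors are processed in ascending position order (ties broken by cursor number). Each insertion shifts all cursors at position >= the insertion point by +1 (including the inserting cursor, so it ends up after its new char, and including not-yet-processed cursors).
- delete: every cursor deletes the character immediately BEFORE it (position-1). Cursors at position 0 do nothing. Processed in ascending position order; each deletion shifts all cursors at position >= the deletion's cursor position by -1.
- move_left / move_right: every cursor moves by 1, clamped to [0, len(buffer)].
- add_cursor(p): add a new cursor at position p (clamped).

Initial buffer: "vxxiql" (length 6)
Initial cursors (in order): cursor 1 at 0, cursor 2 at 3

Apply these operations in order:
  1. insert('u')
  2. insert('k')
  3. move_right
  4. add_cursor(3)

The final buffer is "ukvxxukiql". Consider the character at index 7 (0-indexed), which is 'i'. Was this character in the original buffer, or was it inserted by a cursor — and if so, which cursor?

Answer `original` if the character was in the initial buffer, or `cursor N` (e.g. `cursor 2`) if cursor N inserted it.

Answer: original

Derivation:
After op 1 (insert('u')): buffer="uvxxuiql" (len 8), cursors c1@1 c2@5, authorship 1...2...
After op 2 (insert('k')): buffer="ukvxxukiql" (len 10), cursors c1@2 c2@7, authorship 11...22...
After op 3 (move_right): buffer="ukvxxukiql" (len 10), cursors c1@3 c2@8, authorship 11...22...
After op 4 (add_cursor(3)): buffer="ukvxxukiql" (len 10), cursors c1@3 c3@3 c2@8, authorship 11...22...
Authorship (.=original, N=cursor N): 1 1 . . . 2 2 . . .
Index 7: author = original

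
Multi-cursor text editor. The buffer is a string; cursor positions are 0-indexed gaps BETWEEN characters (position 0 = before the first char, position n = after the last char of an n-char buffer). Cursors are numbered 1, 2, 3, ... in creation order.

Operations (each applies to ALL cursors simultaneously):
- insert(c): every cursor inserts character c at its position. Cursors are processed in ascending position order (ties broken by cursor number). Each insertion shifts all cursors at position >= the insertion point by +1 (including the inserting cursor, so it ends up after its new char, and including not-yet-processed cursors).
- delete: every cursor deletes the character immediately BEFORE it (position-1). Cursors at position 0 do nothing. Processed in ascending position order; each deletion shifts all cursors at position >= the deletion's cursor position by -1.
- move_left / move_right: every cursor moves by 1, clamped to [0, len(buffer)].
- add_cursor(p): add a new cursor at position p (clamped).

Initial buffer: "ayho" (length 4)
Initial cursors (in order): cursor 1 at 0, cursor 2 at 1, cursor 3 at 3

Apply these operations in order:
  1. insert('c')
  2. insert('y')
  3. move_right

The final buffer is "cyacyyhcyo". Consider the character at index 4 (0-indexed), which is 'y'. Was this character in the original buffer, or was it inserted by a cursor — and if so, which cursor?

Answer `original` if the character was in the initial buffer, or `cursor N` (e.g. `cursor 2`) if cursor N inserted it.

Answer: cursor 2

Derivation:
After op 1 (insert('c')): buffer="cacyhco" (len 7), cursors c1@1 c2@3 c3@6, authorship 1.2..3.
After op 2 (insert('y')): buffer="cyacyyhcyo" (len 10), cursors c1@2 c2@5 c3@9, authorship 11.22..33.
After op 3 (move_right): buffer="cyacyyhcyo" (len 10), cursors c1@3 c2@6 c3@10, authorship 11.22..33.
Authorship (.=original, N=cursor N): 1 1 . 2 2 . . 3 3 .
Index 4: author = 2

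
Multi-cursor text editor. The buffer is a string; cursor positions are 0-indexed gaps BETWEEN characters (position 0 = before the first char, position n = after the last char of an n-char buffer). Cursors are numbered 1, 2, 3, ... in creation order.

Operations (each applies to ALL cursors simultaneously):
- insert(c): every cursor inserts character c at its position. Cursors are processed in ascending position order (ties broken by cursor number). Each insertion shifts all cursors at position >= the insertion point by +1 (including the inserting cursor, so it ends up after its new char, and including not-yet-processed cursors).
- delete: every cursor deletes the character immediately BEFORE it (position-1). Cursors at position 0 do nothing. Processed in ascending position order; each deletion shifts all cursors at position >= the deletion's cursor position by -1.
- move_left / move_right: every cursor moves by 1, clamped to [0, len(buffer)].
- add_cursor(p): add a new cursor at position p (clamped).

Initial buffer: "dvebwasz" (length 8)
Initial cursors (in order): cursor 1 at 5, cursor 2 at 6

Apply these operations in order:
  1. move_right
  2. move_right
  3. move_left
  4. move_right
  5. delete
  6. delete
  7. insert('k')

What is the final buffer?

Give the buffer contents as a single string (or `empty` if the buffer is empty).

Answer: dvebkk

Derivation:
After op 1 (move_right): buffer="dvebwasz" (len 8), cursors c1@6 c2@7, authorship ........
After op 2 (move_right): buffer="dvebwasz" (len 8), cursors c1@7 c2@8, authorship ........
After op 3 (move_left): buffer="dvebwasz" (len 8), cursors c1@6 c2@7, authorship ........
After op 4 (move_right): buffer="dvebwasz" (len 8), cursors c1@7 c2@8, authorship ........
After op 5 (delete): buffer="dvebwa" (len 6), cursors c1@6 c2@6, authorship ......
After op 6 (delete): buffer="dveb" (len 4), cursors c1@4 c2@4, authorship ....
After op 7 (insert('k')): buffer="dvebkk" (len 6), cursors c1@6 c2@6, authorship ....12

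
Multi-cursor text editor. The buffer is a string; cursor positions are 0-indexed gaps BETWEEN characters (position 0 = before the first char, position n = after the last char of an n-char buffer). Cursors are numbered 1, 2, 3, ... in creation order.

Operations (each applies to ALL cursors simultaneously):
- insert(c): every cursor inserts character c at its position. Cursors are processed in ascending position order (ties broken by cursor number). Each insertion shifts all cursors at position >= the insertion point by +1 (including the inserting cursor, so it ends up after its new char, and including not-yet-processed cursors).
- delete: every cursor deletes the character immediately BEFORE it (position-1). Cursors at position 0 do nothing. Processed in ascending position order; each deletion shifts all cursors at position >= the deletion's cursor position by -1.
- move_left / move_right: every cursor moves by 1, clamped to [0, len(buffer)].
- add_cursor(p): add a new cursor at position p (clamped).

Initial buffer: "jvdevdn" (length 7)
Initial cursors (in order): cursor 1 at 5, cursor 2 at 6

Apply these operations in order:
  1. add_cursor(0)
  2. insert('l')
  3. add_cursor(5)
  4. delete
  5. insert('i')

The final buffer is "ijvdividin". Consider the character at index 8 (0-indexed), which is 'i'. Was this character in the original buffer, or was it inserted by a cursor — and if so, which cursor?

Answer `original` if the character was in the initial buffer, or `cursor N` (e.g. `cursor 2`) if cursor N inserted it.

Answer: cursor 2

Derivation:
After op 1 (add_cursor(0)): buffer="jvdevdn" (len 7), cursors c3@0 c1@5 c2@6, authorship .......
After op 2 (insert('l')): buffer="ljvdevldln" (len 10), cursors c3@1 c1@7 c2@9, authorship 3.....1.2.
After op 3 (add_cursor(5)): buffer="ljvdevldln" (len 10), cursors c3@1 c4@5 c1@7 c2@9, authorship 3.....1.2.
After op 4 (delete): buffer="jvdvdn" (len 6), cursors c3@0 c4@3 c1@4 c2@5, authorship ......
After op 5 (insert('i')): buffer="ijvdividin" (len 10), cursors c3@1 c4@5 c1@7 c2@9, authorship 3...4.1.2.
Authorship (.=original, N=cursor N): 3 . . . 4 . 1 . 2 .
Index 8: author = 2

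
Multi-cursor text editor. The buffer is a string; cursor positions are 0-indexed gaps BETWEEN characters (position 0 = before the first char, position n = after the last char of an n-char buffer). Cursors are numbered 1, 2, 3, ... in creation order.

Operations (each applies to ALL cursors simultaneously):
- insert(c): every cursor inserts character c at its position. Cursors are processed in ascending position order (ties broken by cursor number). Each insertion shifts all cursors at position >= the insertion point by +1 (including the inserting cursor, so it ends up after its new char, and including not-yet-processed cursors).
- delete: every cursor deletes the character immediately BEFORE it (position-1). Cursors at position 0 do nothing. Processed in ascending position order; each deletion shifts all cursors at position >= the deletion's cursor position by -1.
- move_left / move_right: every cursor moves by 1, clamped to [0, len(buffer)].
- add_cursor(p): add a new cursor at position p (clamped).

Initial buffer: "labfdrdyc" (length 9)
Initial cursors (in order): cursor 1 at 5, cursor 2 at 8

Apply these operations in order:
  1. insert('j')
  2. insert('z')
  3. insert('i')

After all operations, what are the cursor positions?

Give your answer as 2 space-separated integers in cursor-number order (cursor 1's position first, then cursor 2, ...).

Answer: 8 14

Derivation:
After op 1 (insert('j')): buffer="labfdjrdyjc" (len 11), cursors c1@6 c2@10, authorship .....1...2.
After op 2 (insert('z')): buffer="labfdjzrdyjzc" (len 13), cursors c1@7 c2@12, authorship .....11...22.
After op 3 (insert('i')): buffer="labfdjzirdyjzic" (len 15), cursors c1@8 c2@14, authorship .....111...222.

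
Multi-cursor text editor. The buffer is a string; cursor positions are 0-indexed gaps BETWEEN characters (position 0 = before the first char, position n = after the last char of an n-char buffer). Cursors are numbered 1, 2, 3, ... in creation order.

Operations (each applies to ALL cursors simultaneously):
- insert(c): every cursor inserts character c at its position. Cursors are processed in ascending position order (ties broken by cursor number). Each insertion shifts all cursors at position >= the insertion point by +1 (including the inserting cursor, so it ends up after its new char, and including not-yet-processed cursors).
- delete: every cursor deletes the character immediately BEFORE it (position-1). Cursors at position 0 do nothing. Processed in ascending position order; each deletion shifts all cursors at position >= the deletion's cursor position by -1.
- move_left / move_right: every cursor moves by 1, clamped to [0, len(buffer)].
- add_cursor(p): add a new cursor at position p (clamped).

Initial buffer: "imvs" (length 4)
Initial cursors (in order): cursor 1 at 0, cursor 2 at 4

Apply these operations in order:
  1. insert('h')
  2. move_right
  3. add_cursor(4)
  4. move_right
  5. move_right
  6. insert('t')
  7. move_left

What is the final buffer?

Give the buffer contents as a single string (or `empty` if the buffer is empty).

Answer: himvtshtt

Derivation:
After op 1 (insert('h')): buffer="himvsh" (len 6), cursors c1@1 c2@6, authorship 1....2
After op 2 (move_right): buffer="himvsh" (len 6), cursors c1@2 c2@6, authorship 1....2
After op 3 (add_cursor(4)): buffer="himvsh" (len 6), cursors c1@2 c3@4 c2@6, authorship 1....2
After op 4 (move_right): buffer="himvsh" (len 6), cursors c1@3 c3@5 c2@6, authorship 1....2
After op 5 (move_right): buffer="himvsh" (len 6), cursors c1@4 c2@6 c3@6, authorship 1....2
After op 6 (insert('t')): buffer="himvtshtt" (len 9), cursors c1@5 c2@9 c3@9, authorship 1...1.223
After op 7 (move_left): buffer="himvtshtt" (len 9), cursors c1@4 c2@8 c3@8, authorship 1...1.223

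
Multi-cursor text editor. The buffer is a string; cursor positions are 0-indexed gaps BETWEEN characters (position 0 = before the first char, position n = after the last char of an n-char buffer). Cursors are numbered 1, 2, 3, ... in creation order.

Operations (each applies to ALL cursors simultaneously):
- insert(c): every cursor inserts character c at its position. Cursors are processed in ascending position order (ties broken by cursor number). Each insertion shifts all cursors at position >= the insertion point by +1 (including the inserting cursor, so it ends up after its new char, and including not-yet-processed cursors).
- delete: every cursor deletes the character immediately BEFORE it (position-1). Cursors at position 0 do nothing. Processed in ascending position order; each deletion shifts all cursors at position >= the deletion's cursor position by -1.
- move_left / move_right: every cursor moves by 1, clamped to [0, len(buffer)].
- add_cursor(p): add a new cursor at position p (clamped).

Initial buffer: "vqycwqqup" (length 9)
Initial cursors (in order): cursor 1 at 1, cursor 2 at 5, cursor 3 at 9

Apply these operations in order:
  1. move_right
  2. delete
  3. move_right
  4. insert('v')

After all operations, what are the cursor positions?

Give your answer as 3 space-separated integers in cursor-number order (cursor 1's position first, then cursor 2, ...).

Answer: 3 7 9

Derivation:
After op 1 (move_right): buffer="vqycwqqup" (len 9), cursors c1@2 c2@6 c3@9, authorship .........
After op 2 (delete): buffer="vycwqu" (len 6), cursors c1@1 c2@4 c3@6, authorship ......
After op 3 (move_right): buffer="vycwqu" (len 6), cursors c1@2 c2@5 c3@6, authorship ......
After op 4 (insert('v')): buffer="vyvcwqvuv" (len 9), cursors c1@3 c2@7 c3@9, authorship ..1...2.3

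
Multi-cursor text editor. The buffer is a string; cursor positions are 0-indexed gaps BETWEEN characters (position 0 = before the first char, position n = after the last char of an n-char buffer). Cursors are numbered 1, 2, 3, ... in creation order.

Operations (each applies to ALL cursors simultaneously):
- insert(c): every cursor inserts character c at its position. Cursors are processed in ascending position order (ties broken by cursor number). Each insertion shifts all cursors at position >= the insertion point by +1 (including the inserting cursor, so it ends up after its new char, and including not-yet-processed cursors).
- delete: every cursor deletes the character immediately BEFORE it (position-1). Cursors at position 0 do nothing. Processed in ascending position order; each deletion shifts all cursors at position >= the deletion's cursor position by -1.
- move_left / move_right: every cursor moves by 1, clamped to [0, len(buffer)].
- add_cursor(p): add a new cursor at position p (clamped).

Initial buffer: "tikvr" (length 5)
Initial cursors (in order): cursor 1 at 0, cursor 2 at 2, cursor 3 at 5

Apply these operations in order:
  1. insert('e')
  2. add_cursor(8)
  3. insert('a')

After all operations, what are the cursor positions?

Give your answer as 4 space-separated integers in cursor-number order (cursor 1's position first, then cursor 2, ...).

Answer: 2 6 12 12

Derivation:
After op 1 (insert('e')): buffer="etiekvre" (len 8), cursors c1@1 c2@4 c3@8, authorship 1..2...3
After op 2 (add_cursor(8)): buffer="etiekvre" (len 8), cursors c1@1 c2@4 c3@8 c4@8, authorship 1..2...3
After op 3 (insert('a')): buffer="eatieakvreaa" (len 12), cursors c1@2 c2@6 c3@12 c4@12, authorship 11..22...334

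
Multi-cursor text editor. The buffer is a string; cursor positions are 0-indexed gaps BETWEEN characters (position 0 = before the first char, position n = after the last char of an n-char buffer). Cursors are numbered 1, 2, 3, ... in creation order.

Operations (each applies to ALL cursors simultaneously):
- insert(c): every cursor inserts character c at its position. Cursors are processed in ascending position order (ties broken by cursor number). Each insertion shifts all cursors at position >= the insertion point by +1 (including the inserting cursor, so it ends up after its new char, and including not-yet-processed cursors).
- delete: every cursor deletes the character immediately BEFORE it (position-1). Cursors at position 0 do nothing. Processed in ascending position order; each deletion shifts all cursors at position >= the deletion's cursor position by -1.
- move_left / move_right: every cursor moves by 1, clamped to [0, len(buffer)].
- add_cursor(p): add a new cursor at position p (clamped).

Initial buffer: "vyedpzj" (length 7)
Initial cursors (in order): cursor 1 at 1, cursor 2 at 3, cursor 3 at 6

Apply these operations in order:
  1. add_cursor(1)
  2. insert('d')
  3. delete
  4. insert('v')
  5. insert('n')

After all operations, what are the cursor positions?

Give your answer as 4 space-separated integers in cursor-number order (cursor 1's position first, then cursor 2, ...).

Answer: 5 9 14 5

Derivation:
After op 1 (add_cursor(1)): buffer="vyedpzj" (len 7), cursors c1@1 c4@1 c2@3 c3@6, authorship .......
After op 2 (insert('d')): buffer="vddyeddpzdj" (len 11), cursors c1@3 c4@3 c2@6 c3@10, authorship .14..2...3.
After op 3 (delete): buffer="vyedpzj" (len 7), cursors c1@1 c4@1 c2@3 c3@6, authorship .......
After op 4 (insert('v')): buffer="vvvyevdpzvj" (len 11), cursors c1@3 c4@3 c2@6 c3@10, authorship .14..2...3.
After op 5 (insert('n')): buffer="vvvnnyevndpzvnj" (len 15), cursors c1@5 c4@5 c2@9 c3@14, authorship .1414..22...33.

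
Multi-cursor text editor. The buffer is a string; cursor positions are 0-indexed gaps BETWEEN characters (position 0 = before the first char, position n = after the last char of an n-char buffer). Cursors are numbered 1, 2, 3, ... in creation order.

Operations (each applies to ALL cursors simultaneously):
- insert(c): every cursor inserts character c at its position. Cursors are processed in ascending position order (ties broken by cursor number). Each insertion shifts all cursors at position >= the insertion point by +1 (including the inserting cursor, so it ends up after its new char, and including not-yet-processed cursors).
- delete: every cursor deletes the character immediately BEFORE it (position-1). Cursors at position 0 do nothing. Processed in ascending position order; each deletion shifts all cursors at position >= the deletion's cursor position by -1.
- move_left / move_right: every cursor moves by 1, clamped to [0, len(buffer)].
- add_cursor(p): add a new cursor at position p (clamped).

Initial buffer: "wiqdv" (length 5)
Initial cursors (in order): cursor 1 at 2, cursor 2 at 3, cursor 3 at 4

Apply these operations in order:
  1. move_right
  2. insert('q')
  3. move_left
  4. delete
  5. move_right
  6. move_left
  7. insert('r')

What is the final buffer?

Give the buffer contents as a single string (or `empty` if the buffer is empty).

Answer: wirqrqrq

Derivation:
After op 1 (move_right): buffer="wiqdv" (len 5), cursors c1@3 c2@4 c3@5, authorship .....
After op 2 (insert('q')): buffer="wiqqdqvq" (len 8), cursors c1@4 c2@6 c3@8, authorship ...1.2.3
After op 3 (move_left): buffer="wiqqdqvq" (len 8), cursors c1@3 c2@5 c3@7, authorship ...1.2.3
After op 4 (delete): buffer="wiqqq" (len 5), cursors c1@2 c2@3 c3@4, authorship ..123
After op 5 (move_right): buffer="wiqqq" (len 5), cursors c1@3 c2@4 c3@5, authorship ..123
After op 6 (move_left): buffer="wiqqq" (len 5), cursors c1@2 c2@3 c3@4, authorship ..123
After op 7 (insert('r')): buffer="wirqrqrq" (len 8), cursors c1@3 c2@5 c3@7, authorship ..112233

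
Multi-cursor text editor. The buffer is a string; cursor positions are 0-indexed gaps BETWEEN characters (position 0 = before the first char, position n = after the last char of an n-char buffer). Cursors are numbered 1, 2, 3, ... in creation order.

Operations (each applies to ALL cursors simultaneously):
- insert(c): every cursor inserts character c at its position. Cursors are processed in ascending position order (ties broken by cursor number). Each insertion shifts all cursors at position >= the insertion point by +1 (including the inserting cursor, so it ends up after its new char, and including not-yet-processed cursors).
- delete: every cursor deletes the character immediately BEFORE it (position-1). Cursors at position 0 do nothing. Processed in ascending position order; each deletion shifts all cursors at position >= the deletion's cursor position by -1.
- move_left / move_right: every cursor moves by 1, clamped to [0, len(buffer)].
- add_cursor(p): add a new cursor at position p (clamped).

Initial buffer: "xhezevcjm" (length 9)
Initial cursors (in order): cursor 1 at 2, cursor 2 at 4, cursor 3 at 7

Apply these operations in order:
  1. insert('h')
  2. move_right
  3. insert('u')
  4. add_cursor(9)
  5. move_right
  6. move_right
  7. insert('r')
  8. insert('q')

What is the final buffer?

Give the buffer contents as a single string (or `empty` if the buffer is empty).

Answer: xhheuzhrqeuvcrrqqhjumrq

Derivation:
After op 1 (insert('h')): buffer="xhhezhevchjm" (len 12), cursors c1@3 c2@6 c3@10, authorship ..1..2...3..
After op 2 (move_right): buffer="xhhezhevchjm" (len 12), cursors c1@4 c2@7 c3@11, authorship ..1..2...3..
After op 3 (insert('u')): buffer="xhheuzheuvchjum" (len 15), cursors c1@5 c2@9 c3@14, authorship ..1.1.2.2..3.3.
After op 4 (add_cursor(9)): buffer="xhheuzheuvchjum" (len 15), cursors c1@5 c2@9 c4@9 c3@14, authorship ..1.1.2.2..3.3.
After op 5 (move_right): buffer="xhheuzheuvchjum" (len 15), cursors c1@6 c2@10 c4@10 c3@15, authorship ..1.1.2.2..3.3.
After op 6 (move_right): buffer="xhheuzheuvchjum" (len 15), cursors c1@7 c2@11 c4@11 c3@15, authorship ..1.1.2.2..3.3.
After op 7 (insert('r')): buffer="xhheuzhreuvcrrhjumr" (len 19), cursors c1@8 c2@14 c4@14 c3@19, authorship ..1.1.21.2..243.3.3
After op 8 (insert('q')): buffer="xhheuzhrqeuvcrrqqhjumrq" (len 23), cursors c1@9 c2@17 c4@17 c3@23, authorship ..1.1.211.2..24243.3.33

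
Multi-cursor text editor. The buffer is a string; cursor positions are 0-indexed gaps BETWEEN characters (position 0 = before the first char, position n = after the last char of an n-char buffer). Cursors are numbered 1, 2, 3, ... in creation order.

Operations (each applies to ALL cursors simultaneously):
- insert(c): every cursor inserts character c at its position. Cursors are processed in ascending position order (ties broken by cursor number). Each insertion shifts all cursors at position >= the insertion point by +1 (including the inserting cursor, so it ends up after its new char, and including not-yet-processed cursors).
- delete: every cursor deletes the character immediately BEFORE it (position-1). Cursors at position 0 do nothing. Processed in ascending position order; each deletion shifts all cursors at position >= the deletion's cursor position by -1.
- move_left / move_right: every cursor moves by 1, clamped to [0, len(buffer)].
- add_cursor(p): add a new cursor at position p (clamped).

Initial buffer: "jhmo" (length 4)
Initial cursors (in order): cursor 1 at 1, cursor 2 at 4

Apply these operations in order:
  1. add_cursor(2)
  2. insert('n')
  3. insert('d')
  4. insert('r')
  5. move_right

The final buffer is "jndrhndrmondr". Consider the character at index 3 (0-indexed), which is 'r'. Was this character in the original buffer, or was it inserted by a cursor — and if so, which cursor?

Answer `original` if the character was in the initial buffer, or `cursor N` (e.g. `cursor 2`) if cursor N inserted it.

Answer: cursor 1

Derivation:
After op 1 (add_cursor(2)): buffer="jhmo" (len 4), cursors c1@1 c3@2 c2@4, authorship ....
After op 2 (insert('n')): buffer="jnhnmon" (len 7), cursors c1@2 c3@4 c2@7, authorship .1.3..2
After op 3 (insert('d')): buffer="jndhndmond" (len 10), cursors c1@3 c3@6 c2@10, authorship .11.33..22
After op 4 (insert('r')): buffer="jndrhndrmondr" (len 13), cursors c1@4 c3@8 c2@13, authorship .111.333..222
After op 5 (move_right): buffer="jndrhndrmondr" (len 13), cursors c1@5 c3@9 c2@13, authorship .111.333..222
Authorship (.=original, N=cursor N): . 1 1 1 . 3 3 3 . . 2 2 2
Index 3: author = 1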